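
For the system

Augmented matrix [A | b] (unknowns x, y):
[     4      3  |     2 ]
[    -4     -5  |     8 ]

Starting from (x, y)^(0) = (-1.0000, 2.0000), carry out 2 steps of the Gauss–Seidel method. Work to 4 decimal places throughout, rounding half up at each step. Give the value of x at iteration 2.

1.1000

Iteration 1:
  x = (2 - (3)·2.0000) / (4) = -1.0000
  y = (8 - (-4)·-1.0000) / (-5) = -0.8000
Iteration 2:
  x = (2 - (3)·-0.8000) / (4) = 1.1000
  y = (8 - (-4)·1.1000) / (-5) = -2.4800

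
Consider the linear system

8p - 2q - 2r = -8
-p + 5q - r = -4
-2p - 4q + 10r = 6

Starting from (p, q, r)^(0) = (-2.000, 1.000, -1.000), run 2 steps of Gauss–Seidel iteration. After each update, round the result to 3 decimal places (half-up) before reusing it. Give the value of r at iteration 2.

Iteration 1:
  p = (-8 - (-2)·1.000 - (-2)·-1.000) / (8) = -1.000
  q = (-4 - (-1)·-1.000 - (-1)·-1.000) / (5) = -1.200
  r = (6 - (-2)·-1.000 - (-4)·-1.200) / (10) = -0.080
Iteration 2:
  p = (-8 - (-2)·-1.200 - (-2)·-0.080) / (8) = -1.320
  q = (-4 - (-1)·-1.320 - (-1)·-0.080) / (5) = -1.080
  r = (6 - (-2)·-1.320 - (-4)·-1.080) / (10) = -0.096

-0.096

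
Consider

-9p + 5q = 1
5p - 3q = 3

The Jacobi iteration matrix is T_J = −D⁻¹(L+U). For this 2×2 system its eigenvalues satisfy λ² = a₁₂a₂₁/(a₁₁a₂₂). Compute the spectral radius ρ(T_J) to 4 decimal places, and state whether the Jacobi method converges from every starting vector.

a₁₂a₂₁/(a₁₁a₂₂) = (5)·(5) / ((-9)·(-3)) = 0.925926
ρ = √|0.925926| = √0.925926 = 0.9623
ρ < 1, so Jacobi converges

0.9623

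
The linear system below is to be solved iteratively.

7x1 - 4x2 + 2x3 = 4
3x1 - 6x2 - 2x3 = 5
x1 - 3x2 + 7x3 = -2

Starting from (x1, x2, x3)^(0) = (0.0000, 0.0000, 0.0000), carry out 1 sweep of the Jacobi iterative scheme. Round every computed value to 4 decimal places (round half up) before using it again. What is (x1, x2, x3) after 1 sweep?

(0.5714, -0.8333, -0.2857)

Iteration 1:
  x1 = (4 - (-4)·0.0000 - (2)·0.0000) / (7) = 0.5714
  x2 = (5 - (3)·0.0000 - (-2)·0.0000) / (-6) = -0.8333
  x3 = (-2 - (1)·0.0000 - (-3)·0.0000) / (7) = -0.2857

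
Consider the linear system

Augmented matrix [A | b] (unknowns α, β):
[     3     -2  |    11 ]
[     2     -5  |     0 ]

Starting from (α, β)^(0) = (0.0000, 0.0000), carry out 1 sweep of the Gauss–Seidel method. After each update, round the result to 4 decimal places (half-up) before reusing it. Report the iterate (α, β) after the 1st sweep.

Iteration 1:
  α = (11 - (-2)·0.0000) / (3) = 3.6667
  β = (0 - (2)·3.6667) / (-5) = 1.4667

(3.6667, 1.4667)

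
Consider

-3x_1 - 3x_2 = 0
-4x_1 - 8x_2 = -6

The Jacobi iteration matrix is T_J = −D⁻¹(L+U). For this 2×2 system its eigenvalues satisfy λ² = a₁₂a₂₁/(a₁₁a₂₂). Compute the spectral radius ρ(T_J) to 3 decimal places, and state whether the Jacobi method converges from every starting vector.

0.707

a₁₂a₂₁/(a₁₁a₂₂) = (-3)·(-4) / ((-3)·(-8)) = 0.500000
ρ = √|0.500000| = √0.500000 = 0.707
ρ < 1, so Jacobi converges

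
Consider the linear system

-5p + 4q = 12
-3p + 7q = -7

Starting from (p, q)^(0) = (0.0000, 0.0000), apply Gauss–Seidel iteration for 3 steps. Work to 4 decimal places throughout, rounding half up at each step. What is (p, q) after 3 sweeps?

(-4.5793, -2.9626)

Iteration 1:
  p = (12 - (4)·0.0000) / (-5) = -2.4000
  q = (-7 - (-3)·-2.4000) / (7) = -2.0286
Iteration 2:
  p = (12 - (4)·-2.0286) / (-5) = -4.0229
  q = (-7 - (-3)·-4.0229) / (7) = -2.7241
Iteration 3:
  p = (12 - (4)·-2.7241) / (-5) = -4.5793
  q = (-7 - (-3)·-4.5793) / (7) = -2.9626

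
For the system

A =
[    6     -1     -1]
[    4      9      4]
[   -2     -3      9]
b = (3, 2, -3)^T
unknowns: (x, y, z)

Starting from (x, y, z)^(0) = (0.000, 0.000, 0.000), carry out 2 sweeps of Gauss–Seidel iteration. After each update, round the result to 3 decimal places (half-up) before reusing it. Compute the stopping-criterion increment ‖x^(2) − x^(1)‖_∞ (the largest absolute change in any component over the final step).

0.115

Iteration 1:
  x = (3 - (-1)·0.000 - (-1)·0.000) / (6) = 0.500
  y = (2 - (4)·0.500 - (4)·0.000) / (9) = 0.000
  z = (-3 - (-2)·0.500 - (-3)·0.000) / (9) = -0.222
Iteration 2:
  x = (3 - (-1)·0.000 - (-1)·-0.222) / (6) = 0.463
  y = (2 - (4)·0.463 - (4)·-0.222) / (9) = 0.115
  z = (-3 - (-2)·0.463 - (-3)·0.115) / (9) = -0.192
Change: (-0.037, 0.115, 0.030) → max |·| = 0.115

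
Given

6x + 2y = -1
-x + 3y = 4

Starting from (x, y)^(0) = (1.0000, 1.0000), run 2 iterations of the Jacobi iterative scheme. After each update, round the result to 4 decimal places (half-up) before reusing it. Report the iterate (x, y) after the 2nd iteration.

(-0.7222, 1.1667)

Iteration 1:
  x = (-1 - (2)·1.0000) / (6) = -0.5000
  y = (4 - (-1)·1.0000) / (3) = 1.6667
Iteration 2:
  x = (-1 - (2)·1.6667) / (6) = -0.7222
  y = (4 - (-1)·-0.5000) / (3) = 1.1667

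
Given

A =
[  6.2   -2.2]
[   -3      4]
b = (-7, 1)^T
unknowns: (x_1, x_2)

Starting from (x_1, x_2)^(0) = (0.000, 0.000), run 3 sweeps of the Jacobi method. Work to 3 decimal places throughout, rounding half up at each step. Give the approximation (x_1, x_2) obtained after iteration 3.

Iteration 1:
  x_1 = (-7 - (-2.2)·0.000) / (6.2) = -1.129
  x_2 = (1 - (-3)·0.000) / (4) = 0.250
Iteration 2:
  x_1 = (-7 - (-2.2)·0.250) / (6.2) = -1.040
  x_2 = (1 - (-3)·-1.129) / (4) = -0.597
Iteration 3:
  x_1 = (-7 - (-2.2)·-0.597) / (6.2) = -1.341
  x_2 = (1 - (-3)·-1.040) / (4) = -0.530

(-1.341, -0.530)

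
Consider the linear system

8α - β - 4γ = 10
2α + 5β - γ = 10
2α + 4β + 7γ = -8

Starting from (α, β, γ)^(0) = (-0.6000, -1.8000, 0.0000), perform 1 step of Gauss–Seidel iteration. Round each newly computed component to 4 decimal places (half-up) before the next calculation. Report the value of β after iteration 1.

1.5900

Iteration 1:
  α = (10 - (-1)·-1.8000 - (-4)·0.0000) / (8) = 1.0250
  β = (10 - (2)·1.0250 - (-1)·0.0000) / (5) = 1.5900
  γ = (-8 - (2)·1.0250 - (4)·1.5900) / (7) = -2.3443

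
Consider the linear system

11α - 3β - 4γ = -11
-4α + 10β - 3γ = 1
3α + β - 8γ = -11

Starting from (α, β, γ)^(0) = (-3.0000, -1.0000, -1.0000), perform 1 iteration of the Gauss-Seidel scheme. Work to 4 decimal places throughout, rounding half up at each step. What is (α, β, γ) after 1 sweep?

Iteration 1:
  α = (-11 - (-3)·-1.0000 - (-4)·-1.0000) / (11) = -1.6364
  β = (1 - (-4)·-1.6364 - (-3)·-1.0000) / (10) = -0.8546
  γ = (-11 - (3)·-1.6364 - (1)·-0.8546) / (-8) = 0.6545

(-1.6364, -0.8546, 0.6545)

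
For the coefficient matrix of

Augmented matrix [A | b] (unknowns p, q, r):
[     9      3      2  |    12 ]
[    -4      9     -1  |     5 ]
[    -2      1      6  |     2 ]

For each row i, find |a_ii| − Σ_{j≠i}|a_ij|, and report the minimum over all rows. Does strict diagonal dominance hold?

row 1: |9| − (3+2) = 4
row 2: |9| − (4+1) = 4
row 3: |6| − (2+1) = 3
minimum over rows = 3 → strictly diagonally dominant (convergence guaranteed)

3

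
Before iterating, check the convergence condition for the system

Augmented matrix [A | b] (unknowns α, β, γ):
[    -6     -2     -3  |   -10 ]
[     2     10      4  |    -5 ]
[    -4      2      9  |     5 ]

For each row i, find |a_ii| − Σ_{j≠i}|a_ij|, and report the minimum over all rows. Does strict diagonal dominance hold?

1

row 1: |-6| − (2+3) = 1
row 2: |10| − (2+4) = 4
row 3: |9| − (4+2) = 3
minimum over rows = 1 → strictly diagonally dominant (convergence guaranteed)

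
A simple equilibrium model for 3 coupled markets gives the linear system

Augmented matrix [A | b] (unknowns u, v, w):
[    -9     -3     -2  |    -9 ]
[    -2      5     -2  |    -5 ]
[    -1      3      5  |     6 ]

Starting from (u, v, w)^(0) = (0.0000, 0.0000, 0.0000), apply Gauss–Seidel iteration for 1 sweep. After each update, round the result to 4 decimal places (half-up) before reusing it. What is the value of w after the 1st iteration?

1.7600

Iteration 1:
  u = (-9 - (-3)·0.0000 - (-2)·0.0000) / (-9) = 1.0000
  v = (-5 - (-2)·1.0000 - (-2)·0.0000) / (5) = -0.6000
  w = (6 - (-1)·1.0000 - (3)·-0.6000) / (5) = 1.7600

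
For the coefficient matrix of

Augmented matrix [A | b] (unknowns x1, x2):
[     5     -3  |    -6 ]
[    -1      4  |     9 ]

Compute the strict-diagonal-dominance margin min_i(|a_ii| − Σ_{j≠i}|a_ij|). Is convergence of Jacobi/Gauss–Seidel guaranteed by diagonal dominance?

2

row 1: |5| − (3) = 2
row 2: |4| − (1) = 3
minimum over rows = 2 → strictly diagonally dominant (convergence guaranteed)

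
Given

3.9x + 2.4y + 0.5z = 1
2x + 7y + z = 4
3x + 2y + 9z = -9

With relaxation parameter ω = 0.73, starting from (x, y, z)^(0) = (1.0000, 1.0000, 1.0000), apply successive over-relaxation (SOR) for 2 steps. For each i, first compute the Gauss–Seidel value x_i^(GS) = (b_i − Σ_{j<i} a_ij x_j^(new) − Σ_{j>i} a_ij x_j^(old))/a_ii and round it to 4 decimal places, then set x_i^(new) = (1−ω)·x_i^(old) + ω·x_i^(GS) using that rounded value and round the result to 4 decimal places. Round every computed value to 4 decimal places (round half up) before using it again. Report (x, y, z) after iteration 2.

(-0.0556, 0.6469, -0.9663)

Iteration 1:
  x: GS value = (1 - (2.4)·1.0000 - (0.5)·1.0000) / (3.9) = -0.4872;  x ← (1−ω)·1.0000 + ω·-0.4872 = -0.0857
  y: GS value = (4 - (2)·-0.0857 - (1)·1.0000) / (7) = 0.4531;  y ← (1−ω)·1.0000 + ω·0.4531 = 0.6008
  z: GS value = (-9 - (3)·-0.0857 - (2)·0.6008) / (9) = -1.1049;  z ← (1−ω)·1.0000 + ω·-1.1049 = -0.5366
Iteration 2:
  x: GS value = (1 - (2.4)·0.6008 - (0.5)·-0.5366) / (3.9) = -0.0445;  x ← (1−ω)·-0.0857 + ω·-0.0445 = -0.0556
  y: GS value = (4 - (2)·-0.0556 - (1)·-0.5366) / (7) = 0.6640;  y ← (1−ω)·0.6008 + ω·0.6640 = 0.6469
  z: GS value = (-9 - (3)·-0.0556 - (2)·0.6469) / (9) = -1.1252;  z ← (1−ω)·-0.5366 + ω·-1.1252 = -0.9663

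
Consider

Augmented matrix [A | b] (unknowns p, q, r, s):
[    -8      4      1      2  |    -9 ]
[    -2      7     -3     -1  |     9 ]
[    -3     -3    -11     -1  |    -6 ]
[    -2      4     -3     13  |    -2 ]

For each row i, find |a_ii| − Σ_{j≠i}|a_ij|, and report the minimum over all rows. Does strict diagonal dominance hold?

row 1: |-8| − (4+1+2) = 1
row 2: |7| − (2+3+1) = 1
row 3: |-11| − (3+3+1) = 4
row 4: |13| − (2+4+3) = 4
minimum over rows = 1 → strictly diagonally dominant (convergence guaranteed)

1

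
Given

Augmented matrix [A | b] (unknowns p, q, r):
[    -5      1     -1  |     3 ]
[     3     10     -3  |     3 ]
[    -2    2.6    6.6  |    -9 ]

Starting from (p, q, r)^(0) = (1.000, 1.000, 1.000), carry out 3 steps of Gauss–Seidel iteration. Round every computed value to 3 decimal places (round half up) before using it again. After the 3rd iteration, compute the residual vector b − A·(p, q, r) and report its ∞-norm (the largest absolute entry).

0.592

Iteration 1:
  p = (3 - (1)·1.000 - (-1)·1.000) / (-5) = -0.600
  q = (3 - (3)·-0.600 - (-3)·1.000) / (10) = 0.780
  r = (-9 - (-2)·-0.600 - (2.6)·0.780) / (6.6) = -1.853
Iteration 2:
  p = (3 - (1)·0.780 - (-1)·-1.853) / (-5) = -0.073
  q = (3 - (3)·-0.073 - (-3)·-1.853) / (10) = -0.234
  r = (-9 - (-2)·-0.073 - (2.6)·-0.234) / (6.6) = -1.294
Iteration 3:
  p = (3 - (1)·-0.234 - (-1)·-1.294) / (-5) = -0.388
  q = (3 - (3)·-0.388 - (-3)·-1.294) / (10) = 0.028
  r = (-9 - (-2)·-0.388 - (2.6)·0.028) / (6.6) = -1.492
Residual b − A·x = (-0.460, -0.592, -0.002); ∞-norm = 0.592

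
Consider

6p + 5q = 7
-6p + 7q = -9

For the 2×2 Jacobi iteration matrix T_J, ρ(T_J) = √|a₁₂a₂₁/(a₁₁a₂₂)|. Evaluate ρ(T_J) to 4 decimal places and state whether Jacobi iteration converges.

0.8452

a₁₂a₂₁/(a₁₁a₂₂) = (5)·(-6) / ((6)·(7)) = -0.714286
ρ = √|-0.714286| = √0.714286 = 0.8452
ρ < 1, so Jacobi converges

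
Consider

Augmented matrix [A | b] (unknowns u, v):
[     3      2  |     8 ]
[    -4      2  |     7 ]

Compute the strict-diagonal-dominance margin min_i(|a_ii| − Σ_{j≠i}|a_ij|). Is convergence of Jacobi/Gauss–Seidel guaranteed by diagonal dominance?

-2

row 1: |3| − (2) = 1
row 2: |2| − (4) = -2
minimum over rows = -2 → not strictly diagonally dominant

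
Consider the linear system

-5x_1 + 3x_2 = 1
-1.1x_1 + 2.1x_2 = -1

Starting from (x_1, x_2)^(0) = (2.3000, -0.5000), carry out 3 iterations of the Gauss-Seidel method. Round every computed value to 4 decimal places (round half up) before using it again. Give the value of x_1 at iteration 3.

-0.6877

Iteration 1:
  x_1 = (1 - (3)·-0.5000) / (-5) = -0.5000
  x_2 = (-1 - (-1.1)·-0.5000) / (2.1) = -0.7381
Iteration 2:
  x_1 = (1 - (3)·-0.7381) / (-5) = -0.6429
  x_2 = (-1 - (-1.1)·-0.6429) / (2.1) = -0.8129
Iteration 3:
  x_1 = (1 - (3)·-0.8129) / (-5) = -0.6877
  x_2 = (-1 - (-1.1)·-0.6877) / (2.1) = -0.8364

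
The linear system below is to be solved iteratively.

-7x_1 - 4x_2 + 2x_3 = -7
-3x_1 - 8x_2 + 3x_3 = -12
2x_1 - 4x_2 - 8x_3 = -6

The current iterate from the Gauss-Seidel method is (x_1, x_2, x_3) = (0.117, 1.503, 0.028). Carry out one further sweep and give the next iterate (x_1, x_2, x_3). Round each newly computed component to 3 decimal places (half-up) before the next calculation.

One sweep:
  x_1 = (-7 - (-4)·1.503 - (2)·0.028) / (-7) = 0.149
  x_2 = (-12 - (-3)·0.149 - (3)·0.028) / (-8) = 1.455
  x_3 = (-6 - (2)·0.149 - (-4)·1.455) / (-8) = 0.060

(0.149, 1.455, 0.060)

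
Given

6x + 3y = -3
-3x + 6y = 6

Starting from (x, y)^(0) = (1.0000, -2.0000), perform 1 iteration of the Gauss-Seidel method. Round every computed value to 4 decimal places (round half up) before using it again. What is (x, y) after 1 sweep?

Iteration 1:
  x = (-3 - (3)·-2.0000) / (6) = 0.5000
  y = (6 - (-3)·0.5000) / (6) = 1.2500

(0.5000, 1.2500)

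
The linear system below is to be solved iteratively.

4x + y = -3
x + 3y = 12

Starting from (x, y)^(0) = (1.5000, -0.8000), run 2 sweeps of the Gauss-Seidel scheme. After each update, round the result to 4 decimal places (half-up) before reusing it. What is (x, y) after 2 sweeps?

(-1.7958, 4.5986)

Iteration 1:
  x = (-3 - (1)·-0.8000) / (4) = -0.5500
  y = (12 - (1)·-0.5500) / (3) = 4.1833
Iteration 2:
  x = (-3 - (1)·4.1833) / (4) = -1.7958
  y = (12 - (1)·-1.7958) / (3) = 4.5986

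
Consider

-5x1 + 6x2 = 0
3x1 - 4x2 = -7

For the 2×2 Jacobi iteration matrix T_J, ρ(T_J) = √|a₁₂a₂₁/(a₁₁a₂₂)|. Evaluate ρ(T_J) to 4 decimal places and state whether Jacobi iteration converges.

a₁₂a₂₁/(a₁₁a₂₂) = (6)·(3) / ((-5)·(-4)) = 0.900000
ρ = √|0.900000| = √0.900000 = 0.9487
ρ < 1, so Jacobi converges

0.9487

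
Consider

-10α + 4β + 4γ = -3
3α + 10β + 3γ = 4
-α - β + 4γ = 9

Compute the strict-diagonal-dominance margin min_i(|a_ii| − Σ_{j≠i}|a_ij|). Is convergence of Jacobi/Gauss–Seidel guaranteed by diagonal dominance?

row 1: |-10| − (4+4) = 2
row 2: |10| − (3+3) = 4
row 3: |4| − (1+1) = 2
minimum over rows = 2 → strictly diagonally dominant (convergence guaranteed)

2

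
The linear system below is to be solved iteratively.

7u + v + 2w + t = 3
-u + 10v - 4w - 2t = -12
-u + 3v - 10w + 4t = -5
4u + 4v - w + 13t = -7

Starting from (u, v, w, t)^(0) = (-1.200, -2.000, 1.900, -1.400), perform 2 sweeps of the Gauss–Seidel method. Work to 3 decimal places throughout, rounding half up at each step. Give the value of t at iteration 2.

Iteration 1:
  u = (3 - (1)·-2.000 - (2)·1.900 - (1)·-1.400) / (7) = 0.371
  v = (-12 - (-1)·0.371 - (-4)·1.900 - (-2)·-1.400) / (10) = -0.683
  w = (-5 - (-1)·0.371 - (3)·-0.683 - (4)·-1.400) / (-10) = -0.302
  t = (-7 - (4)·0.371 - (4)·-0.683 - (-1)·-0.302) / (13) = -0.466
Iteration 2:
  u = (3 - (1)·-0.683 - (2)·-0.302 - (1)·-0.466) / (7) = 0.679
  v = (-12 - (-1)·0.679 - (-4)·-0.302 - (-2)·-0.466) / (10) = -1.346
  w = (-5 - (-1)·0.679 - (3)·-1.346 - (4)·-0.466) / (-10) = -0.158
  t = (-7 - (4)·0.679 - (4)·-1.346 - (-1)·-0.158) / (13) = -0.345

-0.345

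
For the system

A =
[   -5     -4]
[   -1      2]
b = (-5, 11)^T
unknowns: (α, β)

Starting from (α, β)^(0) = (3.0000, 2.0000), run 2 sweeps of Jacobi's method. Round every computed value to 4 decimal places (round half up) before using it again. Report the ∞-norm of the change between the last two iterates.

4.0000

Iteration 1:
  α = (-5 - (-4)·2.0000) / (-5) = -0.6000
  β = (11 - (-1)·3.0000) / (2) = 7.0000
Iteration 2:
  α = (-5 - (-4)·7.0000) / (-5) = -4.6000
  β = (11 - (-1)·-0.6000) / (2) = 5.2000
Change: (-4.0000, -1.8000) → max |·| = 4.0000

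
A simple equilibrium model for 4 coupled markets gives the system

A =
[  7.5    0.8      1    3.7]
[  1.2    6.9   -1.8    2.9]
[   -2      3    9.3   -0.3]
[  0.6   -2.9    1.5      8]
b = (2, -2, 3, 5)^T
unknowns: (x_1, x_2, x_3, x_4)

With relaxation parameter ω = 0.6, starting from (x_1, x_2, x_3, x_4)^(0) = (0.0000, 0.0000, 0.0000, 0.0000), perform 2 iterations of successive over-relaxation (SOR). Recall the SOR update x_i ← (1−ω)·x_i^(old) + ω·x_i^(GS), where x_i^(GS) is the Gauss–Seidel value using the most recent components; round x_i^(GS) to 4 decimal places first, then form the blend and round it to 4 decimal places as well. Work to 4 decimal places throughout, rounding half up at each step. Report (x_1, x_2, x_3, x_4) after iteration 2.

Iteration 1:
  x_1: GS value = (2 - (0.8)·0.0000 - (1)·0.0000 - (3.7)·0.0000) / (7.5) = 0.2667;  x_1 ← (1−ω)·0.0000 + ω·0.2667 = 0.1600
  x_2: GS value = (-2 - (1.2)·0.1600 - (-1.8)·0.0000 - (2.9)·0.0000) / (6.9) = -0.3177;  x_2 ← (1−ω)·0.0000 + ω·-0.3177 = -0.1906
  x_3: GS value = (3 - (-2)·0.1600 - (3)·-0.1906 - (-0.3)·0.0000) / (9.3) = 0.4185;  x_3 ← (1−ω)·0.0000 + ω·0.4185 = 0.2511
  x_4: GS value = (5 - (0.6)·0.1600 - (-2.9)·-0.1906 - (1.5)·0.2511) / (8) = 0.4968;  x_4 ← (1−ω)·0.0000 + ω·0.4968 = 0.2981
Iteration 2:
  x_1: GS value = (2 - (0.8)·-0.1906 - (1)·0.2511 - (3.7)·0.2981) / (7.5) = 0.1065;  x_1 ← (1−ω)·0.1600 + ω·0.1065 = 0.1279
  x_2: GS value = (-2 - (1.2)·0.1279 - (-1.8)·0.2511 - (2.9)·0.2981) / (6.9) = -0.3719;  x_2 ← (1−ω)·-0.1906 + ω·-0.3719 = -0.2994
  x_3: GS value = (3 - (-2)·0.1279 - (3)·-0.2994 - (-0.3)·0.2981) / (9.3) = 0.4563;  x_3 ← (1−ω)·0.2511 + ω·0.4563 = 0.3742
  x_4: GS value = (5 - (0.6)·0.1279 - (-2.9)·-0.2994 - (1.5)·0.3742) / (8) = 0.4367;  x_4 ← (1−ω)·0.2981 + ω·0.4367 = 0.3813

(0.1279, -0.2994, 0.3742, 0.3813)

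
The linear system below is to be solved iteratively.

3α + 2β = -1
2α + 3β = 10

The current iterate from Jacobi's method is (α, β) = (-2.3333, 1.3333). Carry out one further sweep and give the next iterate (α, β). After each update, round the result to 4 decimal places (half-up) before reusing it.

(-1.2222, 4.8889)

One sweep:
  α = (-1 - (2)·1.3333) / (3) = -1.2222
  β = (10 - (2)·-2.3333) / (3) = 4.8889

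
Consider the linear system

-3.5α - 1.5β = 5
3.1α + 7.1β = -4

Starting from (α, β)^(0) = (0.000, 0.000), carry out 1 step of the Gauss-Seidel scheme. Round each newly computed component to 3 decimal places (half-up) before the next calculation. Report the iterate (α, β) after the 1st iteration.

(-1.429, 0.061)

Iteration 1:
  α = (5 - (-1.5)·0.000) / (-3.5) = -1.429
  β = (-4 - (3.1)·-1.429) / (7.1) = 0.061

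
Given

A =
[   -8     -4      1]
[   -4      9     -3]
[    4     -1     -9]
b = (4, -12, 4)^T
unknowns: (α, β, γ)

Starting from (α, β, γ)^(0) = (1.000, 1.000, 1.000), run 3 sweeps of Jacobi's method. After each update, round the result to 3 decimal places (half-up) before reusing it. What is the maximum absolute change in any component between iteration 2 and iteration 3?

Iteration 1:
  α = (4 - (-4)·1.000 - (1)·1.000) / (-8) = -0.875
  β = (-12 - (-4)·1.000 - (-3)·1.000) / (9) = -0.556
  γ = (4 - (4)·1.000 - (-1)·1.000) / (-9) = -0.111
Iteration 2:
  α = (4 - (-4)·-0.556 - (1)·-0.111) / (-8) = -0.236
  β = (-12 - (-4)·-0.875 - (-3)·-0.111) / (9) = -1.759
  γ = (4 - (4)·-0.875 - (-1)·-0.556) / (-9) = -0.772
Iteration 3:
  α = (4 - (-4)·-1.759 - (1)·-0.772) / (-8) = 0.283
  β = (-12 - (-4)·-0.236 - (-3)·-0.772) / (9) = -1.696
  γ = (4 - (4)·-0.236 - (-1)·-1.759) / (-9) = -0.354
Change: (0.519, 0.063, 0.418) → max |·| = 0.519

0.519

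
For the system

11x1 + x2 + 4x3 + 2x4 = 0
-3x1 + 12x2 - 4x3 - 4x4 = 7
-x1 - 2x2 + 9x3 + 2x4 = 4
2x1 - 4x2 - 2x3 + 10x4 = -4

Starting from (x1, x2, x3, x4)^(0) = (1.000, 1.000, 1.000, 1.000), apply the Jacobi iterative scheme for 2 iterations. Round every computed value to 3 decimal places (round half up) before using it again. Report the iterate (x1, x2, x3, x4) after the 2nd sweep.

Iteration 1:
  x1 = (0 - (1)·1.000 - (4)·1.000 - (2)·1.000) / (11) = -0.636
  x2 = (7 - (-3)·1.000 - (-4)·1.000 - (-4)·1.000) / (12) = 1.500
  x3 = (4 - (-1)·1.000 - (-2)·1.000 - (2)·1.000) / (9) = 0.556
  x4 = (-4 - (2)·1.000 - (-4)·1.000 - (-2)·1.000) / (10) = 0.000
Iteration 2:
  x1 = (0 - (1)·1.500 - (4)·0.556 - (2)·0.000) / (11) = -0.339
  x2 = (7 - (-3)·-0.636 - (-4)·0.556 - (-4)·0.000) / (12) = 0.610
  x3 = (4 - (-1)·-0.636 - (-2)·1.500 - (2)·0.000) / (9) = 0.707
  x4 = (-4 - (2)·-0.636 - (-4)·1.500 - (-2)·0.556) / (10) = 0.438

(-0.339, 0.610, 0.707, 0.438)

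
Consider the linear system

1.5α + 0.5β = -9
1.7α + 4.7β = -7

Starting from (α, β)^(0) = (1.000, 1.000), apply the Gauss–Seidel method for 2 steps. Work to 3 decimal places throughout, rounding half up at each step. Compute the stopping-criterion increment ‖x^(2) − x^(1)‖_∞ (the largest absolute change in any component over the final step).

0.066

Iteration 1:
  α = (-9 - (0.5)·1.000) / (1.5) = -6.333
  β = (-7 - (1.7)·-6.333) / (4.7) = 0.801
Iteration 2:
  α = (-9 - (0.5)·0.801) / (1.5) = -6.267
  β = (-7 - (1.7)·-6.267) / (4.7) = 0.777
Change: (0.066, -0.024) → max |·| = 0.066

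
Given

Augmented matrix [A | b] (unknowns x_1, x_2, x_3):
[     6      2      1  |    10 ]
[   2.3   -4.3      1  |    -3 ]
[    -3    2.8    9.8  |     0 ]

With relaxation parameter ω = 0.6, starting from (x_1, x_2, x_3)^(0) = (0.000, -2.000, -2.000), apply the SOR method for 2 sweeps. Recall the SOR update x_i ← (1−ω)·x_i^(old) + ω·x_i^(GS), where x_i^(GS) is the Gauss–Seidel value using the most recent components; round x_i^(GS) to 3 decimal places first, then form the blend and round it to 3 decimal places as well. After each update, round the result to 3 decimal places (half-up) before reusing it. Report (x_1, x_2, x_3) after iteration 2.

Iteration 1:
  x_1: GS value = (10 - (2)·-2.000 - (1)·-2.000) / (6) = 2.667;  x_1 ← (1−ω)·0.000 + ω·2.667 = 1.600
  x_2: GS value = (-3 - (2.3)·1.600 - (1)·-2.000) / (-4.3) = 1.088;  x_2 ← (1−ω)·-2.000 + ω·1.088 = -0.147
  x_3: GS value = (0 - (-3)·1.600 - (2.8)·-0.147) / (9.8) = 0.532;  x_3 ← (1−ω)·-2.000 + ω·0.532 = -0.481
Iteration 2:
  x_1: GS value = (10 - (2)·-0.147 - (1)·-0.481) / (6) = 1.796;  x_1 ← (1−ω)·1.600 + ω·1.796 = 1.718
  x_2: GS value = (-3 - (2.3)·1.718 - (1)·-0.481) / (-4.3) = 1.505;  x_2 ← (1−ω)·-0.147 + ω·1.505 = 0.844
  x_3: GS value = (0 - (-3)·1.718 - (2.8)·0.844) / (9.8) = 0.285;  x_3 ← (1−ω)·-0.481 + ω·0.285 = -0.021

(1.718, 0.844, -0.021)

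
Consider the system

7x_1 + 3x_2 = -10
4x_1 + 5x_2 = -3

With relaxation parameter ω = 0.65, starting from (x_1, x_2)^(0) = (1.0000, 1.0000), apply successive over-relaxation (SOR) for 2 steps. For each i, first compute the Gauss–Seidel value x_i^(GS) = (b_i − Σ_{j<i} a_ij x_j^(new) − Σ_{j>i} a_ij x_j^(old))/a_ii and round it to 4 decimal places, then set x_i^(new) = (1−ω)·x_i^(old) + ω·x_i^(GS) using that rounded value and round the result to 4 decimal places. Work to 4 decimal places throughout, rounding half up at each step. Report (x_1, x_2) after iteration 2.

(-1.3415, 0.4496)

Iteration 1:
  x_1: GS value = (-10 - (3)·1.0000) / (7) = -1.8571;  x_1 ← (1−ω)·1.0000 + ω·-1.8571 = -0.8571
  x_2: GS value = (-3 - (4)·-0.8571) / (5) = 0.0857;  x_2 ← (1−ω)·1.0000 + ω·0.0857 = 0.4057
Iteration 2:
  x_1: GS value = (-10 - (3)·0.4057) / (7) = -1.6024;  x_1 ← (1−ω)·-0.8571 + ω·-1.6024 = -1.3415
  x_2: GS value = (-3 - (4)·-1.3415) / (5) = 0.4732;  x_2 ← (1−ω)·0.4057 + ω·0.4732 = 0.4496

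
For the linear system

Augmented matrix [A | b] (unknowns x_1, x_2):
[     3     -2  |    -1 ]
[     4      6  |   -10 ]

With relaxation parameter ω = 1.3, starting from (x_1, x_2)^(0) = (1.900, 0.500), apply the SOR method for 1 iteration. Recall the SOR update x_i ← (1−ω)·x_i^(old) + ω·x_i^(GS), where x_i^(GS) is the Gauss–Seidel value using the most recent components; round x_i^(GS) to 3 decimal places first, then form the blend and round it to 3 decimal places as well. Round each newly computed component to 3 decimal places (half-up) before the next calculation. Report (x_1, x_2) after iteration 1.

(-0.570, -1.823)

Iteration 1:
  x_1: GS value = (-1 - (-2)·0.500) / (3) = 0.000;  x_1 ← (1−ω)·1.900 + ω·0.000 = -0.570
  x_2: GS value = (-10 - (4)·-0.570) / (6) = -1.287;  x_2 ← (1−ω)·0.500 + ω·-1.287 = -1.823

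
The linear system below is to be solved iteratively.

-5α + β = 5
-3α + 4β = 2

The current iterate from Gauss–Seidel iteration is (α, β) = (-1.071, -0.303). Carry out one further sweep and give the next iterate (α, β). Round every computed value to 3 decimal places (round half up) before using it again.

(-1.061, -0.296)

One sweep:
  α = (5 - (1)·-0.303) / (-5) = -1.061
  β = (2 - (-3)·-1.061) / (4) = -0.296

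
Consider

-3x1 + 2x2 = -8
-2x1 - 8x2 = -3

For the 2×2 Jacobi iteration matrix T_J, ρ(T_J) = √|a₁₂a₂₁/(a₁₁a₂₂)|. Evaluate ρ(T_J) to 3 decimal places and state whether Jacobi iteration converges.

0.408

a₁₂a₂₁/(a₁₁a₂₂) = (2)·(-2) / ((-3)·(-8)) = -0.166667
ρ = √|-0.166667| = √0.166667 = 0.408
ρ < 1, so Jacobi converges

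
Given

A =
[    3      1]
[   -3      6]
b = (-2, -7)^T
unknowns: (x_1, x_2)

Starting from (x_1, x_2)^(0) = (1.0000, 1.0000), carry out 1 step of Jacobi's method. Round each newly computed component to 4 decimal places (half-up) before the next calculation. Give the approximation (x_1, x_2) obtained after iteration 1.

(-1.0000, -0.6667)

Iteration 1:
  x_1 = (-2 - (1)·1.0000) / (3) = -1.0000
  x_2 = (-7 - (-3)·1.0000) / (6) = -0.6667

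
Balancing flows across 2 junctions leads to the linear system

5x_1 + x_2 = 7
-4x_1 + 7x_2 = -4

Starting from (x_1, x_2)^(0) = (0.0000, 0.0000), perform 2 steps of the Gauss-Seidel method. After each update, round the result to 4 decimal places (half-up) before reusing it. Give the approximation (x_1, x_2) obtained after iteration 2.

Iteration 1:
  x_1 = (7 - (1)·0.0000) / (5) = 1.4000
  x_2 = (-4 - (-4)·1.4000) / (7) = 0.2286
Iteration 2:
  x_1 = (7 - (1)·0.2286) / (5) = 1.3543
  x_2 = (-4 - (-4)·1.3543) / (7) = 0.2025

(1.3543, 0.2025)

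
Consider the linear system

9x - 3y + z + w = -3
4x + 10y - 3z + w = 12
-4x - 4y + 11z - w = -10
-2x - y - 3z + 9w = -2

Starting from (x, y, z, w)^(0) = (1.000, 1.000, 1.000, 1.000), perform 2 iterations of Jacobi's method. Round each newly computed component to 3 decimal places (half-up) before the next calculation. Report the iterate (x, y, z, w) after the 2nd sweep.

Iteration 1:
  x = (-3 - (-3)·1.000 - (1)·1.000 - (1)·1.000) / (9) = -0.222
  y = (12 - (4)·1.000 - (-3)·1.000 - (1)·1.000) / (10) = 1.000
  z = (-10 - (-4)·1.000 - (-4)·1.000 - (-1)·1.000) / (11) = -0.091
  w = (-2 - (-2)·1.000 - (-1)·1.000 - (-3)·1.000) / (9) = 0.444
Iteration 2:
  x = (-3 - (-3)·1.000 - (1)·-0.091 - (1)·0.444) / (9) = -0.039
  y = (12 - (4)·-0.222 - (-3)·-0.091 - (1)·0.444) / (10) = 1.217
  z = (-10 - (-4)·-0.222 - (-4)·1.000 - (-1)·0.444) / (11) = -0.586
  w = (-2 - (-2)·-0.222 - (-1)·1.000 - (-3)·-0.091) / (9) = -0.191

(-0.039, 1.217, -0.586, -0.191)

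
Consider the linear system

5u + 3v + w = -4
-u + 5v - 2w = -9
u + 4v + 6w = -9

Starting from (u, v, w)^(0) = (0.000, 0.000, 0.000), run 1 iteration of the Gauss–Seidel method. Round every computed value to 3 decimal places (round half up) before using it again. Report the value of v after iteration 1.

Iteration 1:
  u = (-4 - (3)·0.000 - (1)·0.000) / (5) = -0.800
  v = (-9 - (-1)·-0.800 - (-2)·0.000) / (5) = -1.960
  w = (-9 - (1)·-0.800 - (4)·-1.960) / (6) = -0.060

-1.960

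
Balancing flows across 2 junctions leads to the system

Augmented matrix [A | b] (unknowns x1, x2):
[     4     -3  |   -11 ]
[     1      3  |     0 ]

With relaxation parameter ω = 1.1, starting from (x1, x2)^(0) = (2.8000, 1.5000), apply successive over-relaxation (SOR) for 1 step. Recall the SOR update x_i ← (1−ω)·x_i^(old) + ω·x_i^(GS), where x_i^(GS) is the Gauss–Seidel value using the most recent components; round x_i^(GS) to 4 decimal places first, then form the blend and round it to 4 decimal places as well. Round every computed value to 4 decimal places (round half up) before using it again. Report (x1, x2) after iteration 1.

(-2.0675, 0.6081)

Iteration 1:
  x1: GS value = (-11 - (-3)·1.5000) / (4) = -1.6250;  x1 ← (1−ω)·2.8000 + ω·-1.6250 = -2.0675
  x2: GS value = (0 - (1)·-2.0675) / (3) = 0.6892;  x2 ← (1−ω)·1.5000 + ω·0.6892 = 0.6081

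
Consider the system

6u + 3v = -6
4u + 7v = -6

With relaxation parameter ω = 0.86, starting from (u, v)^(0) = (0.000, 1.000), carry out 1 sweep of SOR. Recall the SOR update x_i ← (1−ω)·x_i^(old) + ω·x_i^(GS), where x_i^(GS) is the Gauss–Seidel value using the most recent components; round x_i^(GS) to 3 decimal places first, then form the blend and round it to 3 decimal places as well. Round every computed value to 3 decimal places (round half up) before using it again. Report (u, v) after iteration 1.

(-1.290, 0.037)

Iteration 1:
  u: GS value = (-6 - (3)·1.000) / (6) = -1.500;  u ← (1−ω)·0.000 + ω·-1.500 = -1.290
  v: GS value = (-6 - (4)·-1.290) / (7) = -0.120;  v ← (1−ω)·1.000 + ω·-0.120 = 0.037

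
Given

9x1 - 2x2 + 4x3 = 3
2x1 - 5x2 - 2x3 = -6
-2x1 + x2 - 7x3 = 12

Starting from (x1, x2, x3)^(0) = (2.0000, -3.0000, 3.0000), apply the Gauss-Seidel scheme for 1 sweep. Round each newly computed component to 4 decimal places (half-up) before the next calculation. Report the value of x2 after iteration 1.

Iteration 1:
  x1 = (3 - (-2)·-3.0000 - (4)·3.0000) / (9) = -1.6667
  x2 = (-6 - (2)·-1.6667 - (-2)·3.0000) / (-5) = -0.6667
  x3 = (12 - (-2)·-1.6667 - (1)·-0.6667) / (-7) = -1.3333

-0.6667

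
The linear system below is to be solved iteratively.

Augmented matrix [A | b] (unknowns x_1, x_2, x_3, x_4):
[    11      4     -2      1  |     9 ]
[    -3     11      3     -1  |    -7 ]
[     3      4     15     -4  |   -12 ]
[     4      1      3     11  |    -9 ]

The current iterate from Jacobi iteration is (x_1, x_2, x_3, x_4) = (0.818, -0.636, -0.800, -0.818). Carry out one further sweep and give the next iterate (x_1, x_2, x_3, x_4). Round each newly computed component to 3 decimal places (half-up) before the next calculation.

(0.978, -0.269, -1.012, -0.840)

One sweep:
  x_1 = (9 - (4)·-0.636 - (-2)·-0.800 - (1)·-0.818) / (11) = 0.978
  x_2 = (-7 - (-3)·0.818 - (3)·-0.800 - (-1)·-0.818) / (11) = -0.269
  x_3 = (-12 - (3)·0.818 - (4)·-0.636 - (-4)·-0.818) / (15) = -1.012
  x_4 = (-9 - (4)·0.818 - (1)·-0.636 - (3)·-0.800) / (11) = -0.840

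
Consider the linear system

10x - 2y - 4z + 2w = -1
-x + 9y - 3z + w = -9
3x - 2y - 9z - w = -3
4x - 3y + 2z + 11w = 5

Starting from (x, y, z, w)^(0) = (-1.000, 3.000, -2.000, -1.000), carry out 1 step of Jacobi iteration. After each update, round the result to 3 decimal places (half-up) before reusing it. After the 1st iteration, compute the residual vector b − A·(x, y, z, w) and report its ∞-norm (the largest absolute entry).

20.489

Iteration 1:
  x = (-1 - (-2)·3.000 - (-4)·-2.000 - (2)·-1.000) / (10) = -0.100
  y = (-9 - (-1)·-1.000 - (-3)·-2.000 - (1)·-1.000) / (9) = -1.667
  z = (-3 - (3)·-1.000 - (-2)·3.000 - (-1)·-1.000) / (-9) = -0.556
  w = (5 - (4)·-1.000 - (-3)·3.000 - (2)·-2.000) / (11) = 2.000
Residual b − A·x = (-9.558, 2.235, -9.038, -20.489); ∞-norm = 20.489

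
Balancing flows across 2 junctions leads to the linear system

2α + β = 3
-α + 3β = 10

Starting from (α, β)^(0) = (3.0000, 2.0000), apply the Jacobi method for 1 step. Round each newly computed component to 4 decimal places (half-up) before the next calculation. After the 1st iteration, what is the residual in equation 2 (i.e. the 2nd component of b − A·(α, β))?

Iteration 1:
  α = (3 - (1)·2.0000) / (2) = 0.5000
  β = (10 - (-1)·3.0000) / (3) = 4.3333
Residual b − A·x = (-2.3333, -2.4999)

-2.4999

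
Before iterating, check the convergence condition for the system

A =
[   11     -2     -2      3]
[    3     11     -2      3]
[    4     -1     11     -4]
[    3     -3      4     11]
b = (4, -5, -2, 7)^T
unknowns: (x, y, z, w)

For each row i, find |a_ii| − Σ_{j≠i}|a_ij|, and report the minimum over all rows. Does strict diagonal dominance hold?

1

row 1: |11| − (2+2+3) = 4
row 2: |11| − (3+2+3) = 3
row 3: |11| − (4+1+4) = 2
row 4: |11| − (3+3+4) = 1
minimum over rows = 1 → strictly diagonally dominant (convergence guaranteed)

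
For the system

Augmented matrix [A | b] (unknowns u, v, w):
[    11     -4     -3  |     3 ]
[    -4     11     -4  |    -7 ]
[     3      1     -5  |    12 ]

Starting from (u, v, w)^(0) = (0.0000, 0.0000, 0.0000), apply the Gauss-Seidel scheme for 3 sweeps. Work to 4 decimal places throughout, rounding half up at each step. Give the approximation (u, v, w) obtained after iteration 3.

Iteration 1:
  u = (3 - (-4)·0.0000 - (-3)·0.0000) / (11) = 0.2727
  v = (-7 - (-4)·0.2727 - (-4)·0.0000) / (11) = -0.5372
  w = (12 - (3)·0.2727 - (1)·-0.5372) / (-5) = -2.3438
Iteration 2:
  u = (3 - (-4)·-0.5372 - (-3)·-2.3438) / (11) = -0.5618
  v = (-7 - (-4)·-0.5618 - (-4)·-2.3438) / (11) = -1.6929
  w = (12 - (3)·-0.5618 - (1)·-1.6929) / (-5) = -3.0757
Iteration 3:
  u = (3 - (-4)·-1.6929 - (-3)·-3.0757) / (11) = -1.1817
  v = (-7 - (-4)·-1.1817 - (-4)·-3.0757) / (11) = -2.1845
  w = (12 - (3)·-1.1817 - (1)·-2.1845) / (-5) = -3.5459

(-1.1817, -2.1845, -3.5459)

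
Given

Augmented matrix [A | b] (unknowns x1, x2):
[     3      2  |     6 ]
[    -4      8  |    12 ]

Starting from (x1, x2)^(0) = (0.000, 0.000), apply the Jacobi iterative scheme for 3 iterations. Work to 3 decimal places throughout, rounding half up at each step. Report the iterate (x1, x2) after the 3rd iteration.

Iteration 1:
  x1 = (6 - (2)·0.000) / (3) = 2.000
  x2 = (12 - (-4)·0.000) / (8) = 1.500
Iteration 2:
  x1 = (6 - (2)·1.500) / (3) = 1.000
  x2 = (12 - (-4)·2.000) / (8) = 2.500
Iteration 3:
  x1 = (6 - (2)·2.500) / (3) = 0.333
  x2 = (12 - (-4)·1.000) / (8) = 2.000

(0.333, 2.000)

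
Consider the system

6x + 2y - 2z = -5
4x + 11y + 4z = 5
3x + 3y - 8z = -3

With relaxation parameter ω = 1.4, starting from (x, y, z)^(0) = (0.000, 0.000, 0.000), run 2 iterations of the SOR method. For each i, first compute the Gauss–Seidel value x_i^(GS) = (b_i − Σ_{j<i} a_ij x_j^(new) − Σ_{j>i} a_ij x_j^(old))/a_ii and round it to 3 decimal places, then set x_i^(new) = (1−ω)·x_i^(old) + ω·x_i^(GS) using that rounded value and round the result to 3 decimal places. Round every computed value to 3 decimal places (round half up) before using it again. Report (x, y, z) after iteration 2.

(-1.013, 0.376, -0.033)

Iteration 1:
  x: GS value = (-5 - (2)·0.000 - (-2)·0.000) / (6) = -0.833;  x ← (1−ω)·0.000 + ω·-0.833 = -1.166
  y: GS value = (5 - (4)·-1.166 - (4)·0.000) / (11) = 0.879;  y ← (1−ω)·0.000 + ω·0.879 = 1.231
  z: GS value = (-3 - (3)·-1.166 - (3)·1.231) / (-8) = 0.399;  z ← (1−ω)·0.000 + ω·0.399 = 0.559
Iteration 2:
  x: GS value = (-5 - (2)·1.231 - (-2)·0.559) / (6) = -1.057;  x ← (1−ω)·-1.166 + ω·-1.057 = -1.013
  y: GS value = (5 - (4)·-1.013 - (4)·0.559) / (11) = 0.620;  y ← (1−ω)·1.231 + ω·0.620 = 0.376
  z: GS value = (-3 - (3)·-1.013 - (3)·0.376) / (-8) = 0.136;  z ← (1−ω)·0.559 + ω·0.136 = -0.033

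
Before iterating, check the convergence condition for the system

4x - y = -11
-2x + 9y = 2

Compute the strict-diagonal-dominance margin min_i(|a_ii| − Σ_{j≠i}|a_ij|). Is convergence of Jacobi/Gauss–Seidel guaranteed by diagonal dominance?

row 1: |4| − (1) = 3
row 2: |9| − (2) = 7
minimum over rows = 3 → strictly diagonally dominant (convergence guaranteed)

3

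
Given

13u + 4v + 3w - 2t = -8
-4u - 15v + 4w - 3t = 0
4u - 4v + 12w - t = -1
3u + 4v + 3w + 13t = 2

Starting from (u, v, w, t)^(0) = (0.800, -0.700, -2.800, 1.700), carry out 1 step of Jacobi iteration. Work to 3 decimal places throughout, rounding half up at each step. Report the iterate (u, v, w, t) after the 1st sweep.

(0.508, -1.300, -0.442, 0.831)

Iteration 1:
  u = (-8 - (4)·-0.700 - (3)·-2.800 - (-2)·1.700) / (13) = 0.508
  v = (0 - (-4)·0.800 - (4)·-2.800 - (-3)·1.700) / (-15) = -1.300
  w = (-1 - (4)·0.800 - (-4)·-0.700 - (-1)·1.700) / (12) = -0.442
  t = (2 - (3)·0.800 - (4)·-0.700 - (3)·-2.800) / (13) = 0.831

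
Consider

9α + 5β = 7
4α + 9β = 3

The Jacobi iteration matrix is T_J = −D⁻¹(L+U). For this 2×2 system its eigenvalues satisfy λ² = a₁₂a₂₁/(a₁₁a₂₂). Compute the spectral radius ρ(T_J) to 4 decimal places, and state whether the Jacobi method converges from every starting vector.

0.4969

a₁₂a₂₁/(a₁₁a₂₂) = (5)·(4) / ((9)·(9)) = 0.246914
ρ = √|0.246914| = √0.246914 = 0.4969
ρ < 1, so Jacobi converges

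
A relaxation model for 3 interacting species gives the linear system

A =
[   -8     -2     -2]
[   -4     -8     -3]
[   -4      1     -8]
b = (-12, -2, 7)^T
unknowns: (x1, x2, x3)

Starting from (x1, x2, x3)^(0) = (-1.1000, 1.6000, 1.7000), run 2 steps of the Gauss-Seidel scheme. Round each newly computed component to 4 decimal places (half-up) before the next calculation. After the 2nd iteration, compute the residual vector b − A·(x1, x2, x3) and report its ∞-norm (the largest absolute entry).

Iteration 1:
  x1 = (-12 - (-2)·1.6000 - (-2)·1.7000) / (-8) = 0.6750
  x2 = (-2 - (-4)·0.6750 - (-3)·1.7000) / (-8) = -0.7250
  x3 = (7 - (-4)·0.6750 - (1)·-0.7250) / (-8) = -1.3031
Iteration 2:
  x1 = (-12 - (-2)·-0.7250 - (-2)·-1.3031) / (-8) = 2.0070
  x2 = (-2 - (-4)·2.0070 - (-3)·-1.3031) / (-8) = -0.2648
  x3 = (7 - (-4)·2.0070 - (1)·-0.2648) / (-8) = -1.9116
Residual b − A·x = (-0.2968, -1.8252, 0.0000); ∞-norm = 1.8252

1.8252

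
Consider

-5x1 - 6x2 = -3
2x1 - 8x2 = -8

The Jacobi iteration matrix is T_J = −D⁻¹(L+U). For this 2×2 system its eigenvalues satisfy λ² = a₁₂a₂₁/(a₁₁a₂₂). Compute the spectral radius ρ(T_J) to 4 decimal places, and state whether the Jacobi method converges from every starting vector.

0.5477

a₁₂a₂₁/(a₁₁a₂₂) = (-6)·(2) / ((-5)·(-8)) = -0.300000
ρ = √|-0.300000| = √0.300000 = 0.5477
ρ < 1, so Jacobi converges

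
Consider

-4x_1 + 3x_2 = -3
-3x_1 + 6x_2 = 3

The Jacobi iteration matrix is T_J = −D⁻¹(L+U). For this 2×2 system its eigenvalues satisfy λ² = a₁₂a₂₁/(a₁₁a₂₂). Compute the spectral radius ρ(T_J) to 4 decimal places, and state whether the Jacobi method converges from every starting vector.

0.6124

a₁₂a₂₁/(a₁₁a₂₂) = (3)·(-3) / ((-4)·(6)) = 0.375000
ρ = √|0.375000| = √0.375000 = 0.6124
ρ < 1, so Jacobi converges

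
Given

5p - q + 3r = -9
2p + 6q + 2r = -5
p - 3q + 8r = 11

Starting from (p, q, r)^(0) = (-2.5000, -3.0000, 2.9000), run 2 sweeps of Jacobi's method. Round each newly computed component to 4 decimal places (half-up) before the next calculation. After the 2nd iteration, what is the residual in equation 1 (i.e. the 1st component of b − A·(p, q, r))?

-1.5768

Iteration 1:
  p = (-9 - (-1)·-3.0000 - (3)·2.9000) / (5) = -4.1400
  q = (-5 - (2)·-2.5000 - (2)·2.9000) / (6) = -0.9667
  r = (11 - (1)·-2.5000 - (-3)·-3.0000) / (8) = 0.5625
Iteration 2:
  p = (-9 - (-1)·-0.9667 - (3)·0.5625) / (5) = -2.3308
  q = (-5 - (2)·-4.1400 - (2)·0.5625) / (6) = 0.3592
  r = (11 - (1)·-4.1400 - (-3)·-0.9667) / (8) = 1.5300
Residual b − A·x = (-1.5768, -5.5536, 2.1684)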